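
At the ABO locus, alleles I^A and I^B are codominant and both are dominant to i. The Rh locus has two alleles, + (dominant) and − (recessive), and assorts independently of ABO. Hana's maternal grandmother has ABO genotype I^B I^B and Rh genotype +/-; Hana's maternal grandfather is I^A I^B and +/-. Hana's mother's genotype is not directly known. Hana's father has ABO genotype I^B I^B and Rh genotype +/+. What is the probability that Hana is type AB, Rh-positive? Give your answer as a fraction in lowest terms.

1/4

Hana's mother's ABO genotype from I^B I^B × I^A I^B: 1/2 I^A I^B, 1/2 I^B I^B.
Crossing each possibility with the father I^B I^B and summing P(type AB): 1/2·1/2 + 1/2·0 = 1/4.
Similarly for Rh via the mother's Rh distribution: P(Rh+) = 1.
Independent loci: 1/4 × 1 = 1/4.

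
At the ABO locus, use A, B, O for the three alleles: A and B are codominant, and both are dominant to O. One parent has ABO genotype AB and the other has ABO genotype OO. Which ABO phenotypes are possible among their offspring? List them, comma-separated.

A, B

Gametes from AB × OO give offspring ABO genotypes AO, BO, i.e. phenotypes A, B.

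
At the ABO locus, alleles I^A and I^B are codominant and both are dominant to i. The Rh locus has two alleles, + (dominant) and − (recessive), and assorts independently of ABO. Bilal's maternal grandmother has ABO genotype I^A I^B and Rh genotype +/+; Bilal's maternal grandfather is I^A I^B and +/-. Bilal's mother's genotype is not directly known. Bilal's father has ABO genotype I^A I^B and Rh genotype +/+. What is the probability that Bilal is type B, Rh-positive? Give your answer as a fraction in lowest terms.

Bilal's mother's ABO genotype from I^A I^B × I^A I^B: 1/4 I^A I^A, 1/2 I^A I^B, 1/4 I^B I^B.
Crossing each possibility with the father I^A I^B and summing P(type B): 1/4·0 + 1/2·1/4 + 1/4·1/2 = 1/4.
Similarly for Rh via the mother's Rh distribution: P(Rh+) = 1.
Independent loci: 1/4 × 1 = 1/4.

1/4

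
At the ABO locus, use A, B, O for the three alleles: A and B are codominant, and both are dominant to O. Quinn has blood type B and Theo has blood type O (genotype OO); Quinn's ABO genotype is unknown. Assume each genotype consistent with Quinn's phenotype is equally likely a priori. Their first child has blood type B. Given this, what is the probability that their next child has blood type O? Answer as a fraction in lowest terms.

1/6

Possible genotypes: Quinn ∈ {BB, BO}; Theo ∈ {OO}.
Weight each parental genotype pair by prior × P(type-B child):
  BB × OO: posterior weight 2/3; P(next child type O) = 0.
  BO × OO: posterior weight 1/3; P(next child type O) = 1/2.
Weighted sum = 1/6.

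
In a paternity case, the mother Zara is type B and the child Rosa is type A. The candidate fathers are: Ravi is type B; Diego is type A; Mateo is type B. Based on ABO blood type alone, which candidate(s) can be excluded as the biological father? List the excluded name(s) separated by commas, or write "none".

A candidate is excluded only if no genotype consistent with his phenotype could produce a type A child with a type B mother.
Ravi (type B): no genotype consistent with that phenotype can produce a type-A child with a type-B mother.
Mateo (type B): no genotype consistent with that phenotype can produce a type-A child with a type-B mother.

Ravi, Mateo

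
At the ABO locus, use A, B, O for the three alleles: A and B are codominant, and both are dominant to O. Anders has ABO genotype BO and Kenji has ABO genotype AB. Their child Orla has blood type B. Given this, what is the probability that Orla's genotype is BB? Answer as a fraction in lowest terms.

Cross BO × AB → 1/4 AB, 1/4 AO, 1/4 BB, 1/4 BO.
Type-B genotypes among offspring: BB (1/4), BO (1/4); total 1/2.
P(BB | type B) = (1/4) / (1/2) = 1/2.

1/2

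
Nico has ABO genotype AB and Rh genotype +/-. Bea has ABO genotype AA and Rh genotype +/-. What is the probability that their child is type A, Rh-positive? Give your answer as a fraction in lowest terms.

ABO cross AB × AA → offspring phenotypes: 1/2 A, 1/2 AB.
Rh cross +/- × +/- → 3/4 Rh+, 1/4 Rh-.
Independent loci: P(type A, Rh-positive) = 1/2 × 3/4 = 3/8.

3/8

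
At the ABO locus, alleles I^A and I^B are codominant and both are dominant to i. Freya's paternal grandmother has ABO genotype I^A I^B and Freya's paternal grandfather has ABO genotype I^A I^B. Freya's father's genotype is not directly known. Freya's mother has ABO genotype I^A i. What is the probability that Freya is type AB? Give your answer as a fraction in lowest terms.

1/4

Freya's father's ABO genotype from I^A I^B × I^A I^B: 1/4 I^A I^A, 1/2 I^A I^B, 1/4 I^B I^B.
Crossing each possibility with the mother I^A i and summing P(type AB): 1/4·0 + 1/2·1/4 + 1/4·1/2 = 1/4.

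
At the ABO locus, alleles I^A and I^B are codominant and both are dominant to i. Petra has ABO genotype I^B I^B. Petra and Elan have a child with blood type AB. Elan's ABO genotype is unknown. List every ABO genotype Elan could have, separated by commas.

For each candidate genotype of Elan, check whether crossing it with I^B I^B can produce every observed child phenotype.
  I^A I^A → possible child types {AB} ✓
  I^A I^B → possible child types {B, AB} ✓
  I^A i → possible child types {B, AB} ✓
  I^B I^B → possible child types {B} ✗
  I^B i → possible child types {B} ✗
  i i → possible child types {B} ✗

I^A I^A, I^A I^B, I^A i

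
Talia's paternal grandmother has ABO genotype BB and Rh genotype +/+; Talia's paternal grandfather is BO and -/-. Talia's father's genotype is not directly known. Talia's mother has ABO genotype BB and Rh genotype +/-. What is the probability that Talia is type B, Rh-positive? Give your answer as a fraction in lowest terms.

3/4

Talia's father's ABO genotype from BB × BO: 1/2 BB, 1/2 BO.
Crossing each possibility with the mother BB and summing P(type B): 1/2·1 + 1/2·1 = 1.
Similarly for Rh via the father's Rh distribution: P(Rh+) = 3/4.
Independent loci: 1 × 3/4 = 3/4.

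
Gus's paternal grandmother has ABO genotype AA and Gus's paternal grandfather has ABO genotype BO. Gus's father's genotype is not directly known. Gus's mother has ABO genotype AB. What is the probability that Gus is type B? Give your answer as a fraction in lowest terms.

Gus's father's ABO genotype from AA × BO: 1/2 AB, 1/2 AO.
Crossing each possibility with the mother AB and summing P(type B): 1/2·1/4 + 1/2·1/4 = 1/4.

1/4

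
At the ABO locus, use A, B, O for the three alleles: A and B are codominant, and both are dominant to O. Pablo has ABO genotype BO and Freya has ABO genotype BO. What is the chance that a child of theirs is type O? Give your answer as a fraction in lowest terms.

ABO cross BO × BO → offspring phenotypes: 1/4 O, 3/4 B.
So P(type O) = 1/4.

1/4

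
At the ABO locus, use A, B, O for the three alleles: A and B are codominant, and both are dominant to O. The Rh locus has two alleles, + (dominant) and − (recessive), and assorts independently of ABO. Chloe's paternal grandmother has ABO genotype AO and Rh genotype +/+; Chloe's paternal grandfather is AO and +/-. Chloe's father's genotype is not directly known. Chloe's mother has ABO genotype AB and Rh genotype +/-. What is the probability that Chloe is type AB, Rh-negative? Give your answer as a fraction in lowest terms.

Chloe's father's ABO genotype from AO × AO: 1/4 AA, 1/2 AO, 1/4 OO.
Crossing each possibility with the mother AB and summing P(type AB): 1/4·1/2 + 1/2·1/4 + 1/4·0 = 1/4.
Similarly for Rh via the father's Rh distribution: P(Rh-) = 1/8.
Independent loci: 1/4 × 1/8 = 1/32.

1/32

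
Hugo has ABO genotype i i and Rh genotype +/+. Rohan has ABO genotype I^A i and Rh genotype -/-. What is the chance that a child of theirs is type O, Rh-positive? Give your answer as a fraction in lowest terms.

1/2

ABO cross i i × I^A i → offspring phenotypes: 1/2 O, 1/2 A.
Rh cross +/+ × -/- → 1 Rh+.
Independent loci: P(type O, Rh-positive) = 1/2 × 1 = 1/2.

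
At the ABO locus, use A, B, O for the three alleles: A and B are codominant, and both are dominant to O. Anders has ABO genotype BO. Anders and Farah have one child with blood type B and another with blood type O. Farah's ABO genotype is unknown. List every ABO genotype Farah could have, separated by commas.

For each candidate genotype of Farah, check whether crossing it with BO can produce every observed child phenotype.
  AA → possible child types {A, AB} ✗
  AB → possible child types {A, B, AB} ✗
  AO → possible child types {O, A, B, AB} ✓
  BB → possible child types {B} ✗
  BO → possible child types {O, B} ✓
  OO → possible child types {O, B} ✓

AO, BO, OO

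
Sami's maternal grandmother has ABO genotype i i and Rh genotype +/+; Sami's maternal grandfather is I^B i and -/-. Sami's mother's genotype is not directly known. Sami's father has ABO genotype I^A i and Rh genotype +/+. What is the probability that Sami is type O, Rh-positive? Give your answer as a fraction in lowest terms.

3/8

Sami's mother's ABO genotype from i i × I^B i: 1/2 I^B i, 1/2 i i.
Crossing each possibility with the father I^A i and summing P(type O): 1/2·1/4 + 1/2·1/2 = 3/8.
Similarly for Rh via the mother's Rh distribution: P(Rh+) = 1.
Independent loci: 3/8 × 1 = 3/8.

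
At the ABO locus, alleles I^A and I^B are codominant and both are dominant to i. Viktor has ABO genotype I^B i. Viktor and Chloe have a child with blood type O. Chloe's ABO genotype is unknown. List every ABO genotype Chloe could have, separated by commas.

For each candidate genotype of Chloe, check whether crossing it with I^B i can produce every observed child phenotype.
  I^A I^A → possible child types {A, AB} ✗
  I^A I^B → possible child types {A, B, AB} ✗
  I^A i → possible child types {O, A, B, AB} ✓
  I^B I^B → possible child types {B} ✗
  I^B i → possible child types {O, B} ✓
  i i → possible child types {O, B} ✓

I^A i, I^B i, i i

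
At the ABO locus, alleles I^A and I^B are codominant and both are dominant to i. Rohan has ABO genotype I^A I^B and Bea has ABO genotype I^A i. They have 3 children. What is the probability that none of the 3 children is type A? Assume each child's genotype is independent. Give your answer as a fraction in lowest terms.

ABO cross I^A I^B × I^A i → 1/2 A, 1/4 B, 1/4 AB.
So P(type A) = 1/2 per child.
P(not type A) = 1/2 for one child; (1/2)^3 = 1/8.

1/8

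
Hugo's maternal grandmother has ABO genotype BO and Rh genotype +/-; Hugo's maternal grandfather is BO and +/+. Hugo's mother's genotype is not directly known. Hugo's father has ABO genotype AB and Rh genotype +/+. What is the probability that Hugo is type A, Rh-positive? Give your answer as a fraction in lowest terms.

Hugo's mother's ABO genotype from BO × BO: 1/4 BB, 1/2 BO, 1/4 OO.
Crossing each possibility with the father AB and summing P(type A): 1/4·0 + 1/2·1/4 + 1/4·1/2 = 1/4.
Similarly for Rh via the mother's Rh distribution: P(Rh+) = 1.
Independent loci: 1/4 × 1 = 1/4.

1/4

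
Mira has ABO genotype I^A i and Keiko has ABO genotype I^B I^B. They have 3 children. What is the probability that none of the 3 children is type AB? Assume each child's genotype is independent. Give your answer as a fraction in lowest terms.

1/8

ABO cross I^A i × I^B I^B → 1/2 B, 1/2 AB.
So P(type AB) = 1/2 per child.
P(not type AB) = 1/2 for one child; (1/2)^3 = 1/8.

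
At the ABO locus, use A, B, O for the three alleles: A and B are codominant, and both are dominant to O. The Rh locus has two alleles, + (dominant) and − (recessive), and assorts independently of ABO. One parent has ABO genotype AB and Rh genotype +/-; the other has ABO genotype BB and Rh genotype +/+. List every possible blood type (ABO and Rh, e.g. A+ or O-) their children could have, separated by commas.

B+, AB+

Gametes from AB × BB give offspring ABO genotypes AB, BB, i.e. phenotypes B, AB.
Rh cross +/- × +/+ → phenotypes Rh+.
Combining independently: B+, AB+.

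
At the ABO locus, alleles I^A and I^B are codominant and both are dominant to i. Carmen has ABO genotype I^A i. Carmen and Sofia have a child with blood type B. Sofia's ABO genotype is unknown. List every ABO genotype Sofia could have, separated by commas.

I^A I^B, I^B I^B, I^B i

For each candidate genotype of Sofia, check whether crossing it with I^A i can produce every observed child phenotype.
  I^A I^A → possible child types {A} ✗
  I^A I^B → possible child types {A, B, AB} ✓
  I^A i → possible child types {O, A} ✗
  I^B I^B → possible child types {B, AB} ✓
  I^B i → possible child types {O, A, B, AB} ✓
  i i → possible child types {O, A} ✗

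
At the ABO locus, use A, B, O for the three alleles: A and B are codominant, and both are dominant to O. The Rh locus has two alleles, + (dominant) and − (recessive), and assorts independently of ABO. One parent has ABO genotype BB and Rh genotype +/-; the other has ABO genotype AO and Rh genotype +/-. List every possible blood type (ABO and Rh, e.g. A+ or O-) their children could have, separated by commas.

B+, B-, AB+, AB-

Gametes from BB × AO give offspring ABO genotypes AB, BO, i.e. phenotypes B, AB.
Rh cross +/- × +/- → phenotypes Rh+, Rh-.
Combining independently: B+, B-, AB+, AB-.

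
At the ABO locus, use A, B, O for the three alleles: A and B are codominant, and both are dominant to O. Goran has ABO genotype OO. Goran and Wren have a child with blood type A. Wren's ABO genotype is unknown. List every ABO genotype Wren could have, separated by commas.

AA, AB, AO

For each candidate genotype of Wren, check whether crossing it with OO can produce every observed child phenotype.
  AA → possible child types {A} ✓
  AB → possible child types {A, B} ✓
  AO → possible child types {O, A} ✓
  BB → possible child types {B} ✗
  BO → possible child types {O, B} ✗
  OO → possible child types {O} ✗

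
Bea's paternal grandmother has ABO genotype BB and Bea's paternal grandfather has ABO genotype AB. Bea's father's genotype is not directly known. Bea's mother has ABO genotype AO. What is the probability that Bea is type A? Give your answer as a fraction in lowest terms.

1/4

Bea's father's ABO genotype from BB × AB: 1/2 AB, 1/2 BB.
Crossing each possibility with the mother AO and summing P(type A): 1/2·1/2 + 1/2·0 = 1/4.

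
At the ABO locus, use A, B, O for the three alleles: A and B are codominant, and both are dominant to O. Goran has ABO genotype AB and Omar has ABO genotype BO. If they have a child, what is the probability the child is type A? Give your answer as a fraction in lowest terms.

ABO cross AB × BO → offspring phenotypes: 1/4 A, 1/2 B, 1/4 AB.
So P(type A) = 1/4.

1/4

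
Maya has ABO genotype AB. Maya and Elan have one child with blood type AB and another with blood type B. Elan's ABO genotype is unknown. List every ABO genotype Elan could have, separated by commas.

For each candidate genotype of Elan, check whether crossing it with AB can produce every observed child phenotype.
  AA → possible child types {A, AB} ✗
  AB → possible child types {A, B, AB} ✓
  AO → possible child types {A, B, AB} ✓
  BB → possible child types {B, AB} ✓
  BO → possible child types {A, B, AB} ✓
  OO → possible child types {A, B} ✗

AB, AO, BB, BO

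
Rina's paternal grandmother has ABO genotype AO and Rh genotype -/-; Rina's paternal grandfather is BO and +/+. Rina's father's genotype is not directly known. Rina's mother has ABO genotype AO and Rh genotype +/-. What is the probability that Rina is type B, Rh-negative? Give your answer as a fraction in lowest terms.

1/32

Rina's father's ABO genotype from AO × BO: 1/4 AB, 1/4 AO, 1/4 BO, 1/4 OO.
Crossing each possibility with the mother AO and summing P(type B): 1/4·1/4 + 1/4·0 + 1/4·1/4 + 1/4·0 = 1/8.
Similarly for Rh via the father's Rh distribution: P(Rh-) = 1/4.
Independent loci: 1/8 × 1/4 = 1/32.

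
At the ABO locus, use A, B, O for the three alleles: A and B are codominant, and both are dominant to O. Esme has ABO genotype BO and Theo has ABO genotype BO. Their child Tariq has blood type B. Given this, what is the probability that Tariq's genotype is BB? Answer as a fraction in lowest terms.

1/3

Cross BO × BO → 1/4 BB, 1/2 BO, 1/4 OO.
Type-B genotypes among offspring: BB (1/4), BO (1/2); total 3/4.
P(BB | type B) = (1/4) / (3/4) = 1/3.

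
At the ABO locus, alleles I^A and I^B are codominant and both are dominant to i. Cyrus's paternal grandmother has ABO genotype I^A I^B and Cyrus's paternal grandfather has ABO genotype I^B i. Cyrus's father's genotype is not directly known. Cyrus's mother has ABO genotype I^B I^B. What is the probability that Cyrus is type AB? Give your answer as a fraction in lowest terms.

Cyrus's father's ABO genotype from I^A I^B × I^B i: 1/4 I^A I^B, 1/4 I^A i, 1/4 I^B I^B, 1/4 I^B i.
Crossing each possibility with the mother I^B I^B and summing P(type AB): 1/4·1/2 + 1/4·1/2 + 1/4·0 + 1/4·0 = 1/4.

1/4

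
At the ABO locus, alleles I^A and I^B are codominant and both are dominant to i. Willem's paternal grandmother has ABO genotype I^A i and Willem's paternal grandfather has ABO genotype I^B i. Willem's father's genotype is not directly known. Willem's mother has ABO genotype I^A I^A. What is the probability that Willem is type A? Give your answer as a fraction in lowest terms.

Willem's father's ABO genotype from I^A i × I^B i: 1/4 I^A I^B, 1/4 I^A i, 1/4 I^B i, 1/4 i i.
Crossing each possibility with the mother I^A I^A and summing P(type A): 1/4·1/2 + 1/4·1 + 1/4·1/2 + 1/4·1 = 3/4.

3/4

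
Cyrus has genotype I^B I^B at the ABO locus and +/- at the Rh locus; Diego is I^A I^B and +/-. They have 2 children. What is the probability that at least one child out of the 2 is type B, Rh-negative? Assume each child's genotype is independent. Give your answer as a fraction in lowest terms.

ABO cross I^B I^B × I^A I^B → 1/2 B, 1/2 AB.
Rh cross +/- × +/- → 3/4 Rh+, 1/4 Rh-; so P(type B, Rh-negative) = 1/2 × 1/4 = 1/8 per child.
P(none) = (7/8)^2 = 49/64; P(at least one) = 1 − 49/64 = 15/64.

15/64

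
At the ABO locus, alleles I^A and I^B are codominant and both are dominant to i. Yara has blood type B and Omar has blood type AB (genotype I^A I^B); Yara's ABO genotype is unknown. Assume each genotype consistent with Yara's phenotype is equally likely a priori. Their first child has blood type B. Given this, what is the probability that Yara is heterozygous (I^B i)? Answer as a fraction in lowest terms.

Possible genotypes: Yara ∈ {I^B I^B, I^B i}; Omar ∈ {I^A I^B}.
Weight each parental genotype pair by prior × P(type-B child):
  I^B I^B × I^A I^B: posterior weight 1/2.
  I^B i × I^A I^B: posterior weight 1/2.
Sum the posterior weight over pairs where Yara is I^B i: 1/2.

1/2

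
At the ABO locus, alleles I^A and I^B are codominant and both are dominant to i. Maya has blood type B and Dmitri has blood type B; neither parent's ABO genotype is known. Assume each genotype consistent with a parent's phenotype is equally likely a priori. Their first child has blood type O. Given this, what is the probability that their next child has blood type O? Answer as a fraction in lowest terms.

Possible genotypes: Maya ∈ {I^B I^B, I^B i}; Dmitri ∈ {I^B I^B, I^B i}.
Weight each parental genotype pair by prior × P(type-O child):
  I^B i × I^B i: posterior weight 1; P(next child type O) = 1/4.
Weighted sum = 1/4.

1/4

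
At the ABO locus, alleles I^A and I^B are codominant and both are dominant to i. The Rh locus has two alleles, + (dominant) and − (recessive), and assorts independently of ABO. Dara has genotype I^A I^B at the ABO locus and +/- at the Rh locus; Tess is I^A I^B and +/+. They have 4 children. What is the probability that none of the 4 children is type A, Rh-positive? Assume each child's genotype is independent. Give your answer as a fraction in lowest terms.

ABO cross I^A I^B × I^A I^B → 1/4 A, 1/4 B, 1/2 AB.
Rh cross +/- × +/+ → 1 Rh+; so P(type A, Rh-positive) = 1/4 × 1 = 1/4 per child.
P(not type A, Rh-positive) = 3/4 for one child; (3/4)^4 = 81/256.

81/256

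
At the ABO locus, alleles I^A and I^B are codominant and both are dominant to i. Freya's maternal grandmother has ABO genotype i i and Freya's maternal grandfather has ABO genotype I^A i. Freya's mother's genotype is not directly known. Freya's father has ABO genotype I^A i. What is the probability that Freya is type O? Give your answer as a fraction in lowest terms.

3/8

Freya's mother's ABO genotype from i i × I^A i: 1/2 I^A i, 1/2 i i.
Crossing each possibility with the father I^A i and summing P(type O): 1/2·1/4 + 1/2·1/2 = 3/8.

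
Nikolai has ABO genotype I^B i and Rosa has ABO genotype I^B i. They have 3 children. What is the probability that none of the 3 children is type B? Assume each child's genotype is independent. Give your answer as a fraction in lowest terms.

1/64

ABO cross I^B i × I^B i → 1/4 O, 3/4 B.
So P(type B) = 3/4 per child.
P(not type B) = 1/4 for one child; (1/4)^3 = 1/64.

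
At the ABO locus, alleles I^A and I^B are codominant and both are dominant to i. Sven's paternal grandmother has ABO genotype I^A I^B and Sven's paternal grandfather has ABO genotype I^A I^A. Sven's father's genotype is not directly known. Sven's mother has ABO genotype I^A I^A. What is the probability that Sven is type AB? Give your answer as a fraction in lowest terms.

1/4

Sven's father's ABO genotype from I^A I^B × I^A I^A: 1/2 I^A I^A, 1/2 I^A I^B.
Crossing each possibility with the mother I^A I^A and summing P(type AB): 1/2·0 + 1/2·1/2 = 1/4.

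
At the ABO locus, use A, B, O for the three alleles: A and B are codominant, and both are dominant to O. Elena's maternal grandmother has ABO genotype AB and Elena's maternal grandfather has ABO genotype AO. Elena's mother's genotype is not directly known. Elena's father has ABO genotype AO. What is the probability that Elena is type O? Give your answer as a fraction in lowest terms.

Elena's mother's ABO genotype from AB × AO: 1/4 AA, 1/4 AB, 1/4 AO, 1/4 BO.
Crossing each possibility with the father AO and summing P(type O): 1/4·0 + 1/4·0 + 1/4·1/4 + 1/4·1/4 = 1/8.

1/8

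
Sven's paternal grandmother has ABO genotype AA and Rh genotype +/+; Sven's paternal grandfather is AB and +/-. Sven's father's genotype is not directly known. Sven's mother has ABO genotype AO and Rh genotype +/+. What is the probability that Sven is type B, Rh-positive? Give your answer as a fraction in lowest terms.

1/8

Sven's father's ABO genotype from AA × AB: 1/2 AA, 1/2 AB.
Crossing each possibility with the mother AO and summing P(type B): 1/2·0 + 1/2·1/4 = 1/8.
Similarly for Rh via the father's Rh distribution: P(Rh+) = 1.
Independent loci: 1/8 × 1 = 1/8.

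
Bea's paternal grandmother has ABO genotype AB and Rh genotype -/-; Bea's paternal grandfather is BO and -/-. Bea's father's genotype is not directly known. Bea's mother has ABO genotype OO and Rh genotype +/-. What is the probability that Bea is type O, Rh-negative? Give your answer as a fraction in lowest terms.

1/8

Bea's father's ABO genotype from AB × BO: 1/4 AB, 1/4 AO, 1/4 BB, 1/4 BO.
Crossing each possibility with the mother OO and summing P(type O): 1/4·0 + 1/4·1/2 + 1/4·0 + 1/4·1/2 = 1/4.
Similarly for Rh via the father's Rh distribution: P(Rh-) = 1/2.
Independent loci: 1/4 × 1/2 = 1/8.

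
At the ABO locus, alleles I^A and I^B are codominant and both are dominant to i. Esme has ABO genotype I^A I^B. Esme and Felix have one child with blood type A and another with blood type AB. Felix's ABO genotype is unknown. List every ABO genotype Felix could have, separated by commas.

For each candidate genotype of Felix, check whether crossing it with I^A I^B can produce every observed child phenotype.
  I^A I^A → possible child types {A, AB} ✓
  I^A I^B → possible child types {A, B, AB} ✓
  I^A i → possible child types {A, B, AB} ✓
  I^B I^B → possible child types {B, AB} ✗
  I^B i → possible child types {A, B, AB} ✓
  i i → possible child types {A, B} ✗

I^A I^A, I^A I^B, I^A i, I^B i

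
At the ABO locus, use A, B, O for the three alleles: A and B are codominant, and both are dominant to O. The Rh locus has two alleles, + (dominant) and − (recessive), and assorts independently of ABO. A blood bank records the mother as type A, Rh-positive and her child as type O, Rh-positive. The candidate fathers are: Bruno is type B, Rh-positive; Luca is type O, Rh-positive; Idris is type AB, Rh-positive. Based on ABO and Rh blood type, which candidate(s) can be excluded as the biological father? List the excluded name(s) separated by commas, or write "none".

A candidate is excluded only if no genotype consistent with his phenotype could produce a type O, Rh-positive child with a type A, Rh-positive mother.
Idris (type AB, Rh+): no genotype consistent with that phenotype can produce a type-O Rh+ child with a type-A mother.

Idris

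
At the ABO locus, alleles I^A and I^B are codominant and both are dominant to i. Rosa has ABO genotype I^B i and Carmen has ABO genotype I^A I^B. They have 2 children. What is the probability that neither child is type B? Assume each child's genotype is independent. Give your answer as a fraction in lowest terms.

1/4

ABO cross I^B i × I^A I^B → 1/4 A, 1/2 B, 1/4 AB.
So P(type B) = 1/2 per child.
P(not type B) = 1/2 for one child; (1/2)^2 = 1/4.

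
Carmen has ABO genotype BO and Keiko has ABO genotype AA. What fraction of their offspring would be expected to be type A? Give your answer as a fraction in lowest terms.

1/2

ABO cross BO × AA → offspring phenotypes: 1/2 A, 1/2 AB.
So P(type A) = 1/2.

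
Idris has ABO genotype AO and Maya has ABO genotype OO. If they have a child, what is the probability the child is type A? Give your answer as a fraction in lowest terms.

1/2

ABO cross AO × OO → offspring phenotypes: 1/2 O, 1/2 A.
So P(type A) = 1/2.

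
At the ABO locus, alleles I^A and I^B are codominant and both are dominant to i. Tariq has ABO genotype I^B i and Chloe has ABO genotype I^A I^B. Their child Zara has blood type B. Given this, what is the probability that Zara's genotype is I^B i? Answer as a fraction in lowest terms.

1/2

Cross I^B i × I^A I^B → 1/4 I^A I^B, 1/4 I^A i, 1/4 I^B I^B, 1/4 I^B i.
Type-B genotypes among offspring: I^B I^B (1/4), I^B i (1/4); total 1/2.
P(I^B i | type B) = (1/4) / (1/2) = 1/2.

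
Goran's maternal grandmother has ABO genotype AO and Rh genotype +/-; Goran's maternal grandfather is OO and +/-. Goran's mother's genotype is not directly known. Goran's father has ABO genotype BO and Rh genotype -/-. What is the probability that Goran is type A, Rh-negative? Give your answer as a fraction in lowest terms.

Goran's mother's ABO genotype from AO × OO: 1/2 AO, 1/2 OO.
Crossing each possibility with the father BO and summing P(type A): 1/2·1/4 + 1/2·0 = 1/8.
Similarly for Rh via the mother's Rh distribution: P(Rh-) = 1/2.
Independent loci: 1/8 × 1/2 = 1/16.

1/16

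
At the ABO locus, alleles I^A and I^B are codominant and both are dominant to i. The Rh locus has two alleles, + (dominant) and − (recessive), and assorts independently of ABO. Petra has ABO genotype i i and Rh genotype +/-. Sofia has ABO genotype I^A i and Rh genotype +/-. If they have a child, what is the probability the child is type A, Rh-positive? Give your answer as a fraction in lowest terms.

ABO cross i i × I^A i → offspring phenotypes: 1/2 O, 1/2 A.
Rh cross +/- × +/- → 3/4 Rh+, 1/4 Rh-.
Independent loci: P(type A, Rh-positive) = 1/2 × 3/4 = 3/8.

3/8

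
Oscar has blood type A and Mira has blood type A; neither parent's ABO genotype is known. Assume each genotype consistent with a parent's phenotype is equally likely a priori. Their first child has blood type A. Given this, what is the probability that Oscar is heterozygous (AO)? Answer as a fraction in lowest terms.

Possible genotypes: Oscar ∈ {AA, AO}; Mira ∈ {AA, AO}.
Weight each parental genotype pair by prior × P(type-A child):
  AA × AA: posterior weight 4/15.
  AA × AO: posterior weight 4/15.
  AO × AA: posterior weight 4/15.
  AO × AO: posterior weight 1/5.
Sum the posterior weight over pairs where Oscar is AO: 7/15.

7/15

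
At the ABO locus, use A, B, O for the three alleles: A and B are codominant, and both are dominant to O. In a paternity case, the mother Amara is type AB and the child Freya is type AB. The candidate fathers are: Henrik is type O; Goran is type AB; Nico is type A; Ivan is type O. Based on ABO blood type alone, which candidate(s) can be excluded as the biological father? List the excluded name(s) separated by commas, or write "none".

Henrik, Ivan

A candidate is excluded only if no genotype consistent with his phenotype could produce a type AB child with a type AB mother.
Henrik (type O): no genotype consistent with that phenotype can produce a type-AB child with a type-AB mother.
Ivan (type O): no genotype consistent with that phenotype can produce a type-AB child with a type-AB mother.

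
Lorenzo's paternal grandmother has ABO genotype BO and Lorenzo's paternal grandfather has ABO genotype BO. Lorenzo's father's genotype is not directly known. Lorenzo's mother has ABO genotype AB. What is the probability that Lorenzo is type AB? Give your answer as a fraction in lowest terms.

Lorenzo's father's ABO genotype from BO × BO: 1/4 BB, 1/2 BO, 1/4 OO.
Crossing each possibility with the mother AB and summing P(type AB): 1/4·1/2 + 1/2·1/4 + 1/4·0 = 1/4.

1/4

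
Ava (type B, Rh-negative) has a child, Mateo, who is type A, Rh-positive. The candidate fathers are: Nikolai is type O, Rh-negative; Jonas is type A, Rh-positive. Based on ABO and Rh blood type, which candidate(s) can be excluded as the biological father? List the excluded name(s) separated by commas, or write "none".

A candidate is excluded only if no genotype consistent with his phenotype could produce a type A, Rh-positive child with a type B, Rh-negative mother.
Nikolai (type O, Rh-): no genotype consistent with that phenotype can produce a type-A Rh+ child with a type-B mother.

Nikolai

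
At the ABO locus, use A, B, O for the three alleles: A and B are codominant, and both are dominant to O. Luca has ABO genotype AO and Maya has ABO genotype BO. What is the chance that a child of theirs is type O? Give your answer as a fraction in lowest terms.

ABO cross AO × BO → offspring phenotypes: 1/4 O, 1/4 A, 1/4 B, 1/4 AB.
So P(type O) = 1/4.

1/4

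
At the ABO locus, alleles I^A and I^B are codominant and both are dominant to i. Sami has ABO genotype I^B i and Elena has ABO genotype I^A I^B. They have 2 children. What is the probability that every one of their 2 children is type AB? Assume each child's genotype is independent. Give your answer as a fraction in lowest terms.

ABO cross I^B i × I^A I^B → 1/4 A, 1/2 B, 1/4 AB.
So P(type AB) = 1/4 per child.
All 2 independent: (1/4)^2 = 1/16.

1/16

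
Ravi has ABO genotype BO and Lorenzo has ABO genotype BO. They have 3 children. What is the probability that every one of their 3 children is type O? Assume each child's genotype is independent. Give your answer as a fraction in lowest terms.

ABO cross BO × BO → 1/4 O, 3/4 B.
So P(type O) = 1/4 per child.
All 3 independent: (1/4)^3 = 1/64.

1/64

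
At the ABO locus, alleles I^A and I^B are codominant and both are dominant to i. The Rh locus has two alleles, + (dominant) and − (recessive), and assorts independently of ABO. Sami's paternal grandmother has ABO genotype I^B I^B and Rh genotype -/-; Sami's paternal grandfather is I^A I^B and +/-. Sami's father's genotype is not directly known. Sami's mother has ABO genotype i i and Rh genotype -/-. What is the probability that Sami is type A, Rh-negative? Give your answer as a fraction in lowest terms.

Sami's father's ABO genotype from I^B I^B × I^A I^B: 1/2 I^A I^B, 1/2 I^B I^B.
Crossing each possibility with the mother i i and summing P(type A): 1/2·1/2 + 1/2·0 = 1/4.
Similarly for Rh via the father's Rh distribution: P(Rh-) = 3/4.
Independent loci: 1/4 × 3/4 = 3/16.

3/16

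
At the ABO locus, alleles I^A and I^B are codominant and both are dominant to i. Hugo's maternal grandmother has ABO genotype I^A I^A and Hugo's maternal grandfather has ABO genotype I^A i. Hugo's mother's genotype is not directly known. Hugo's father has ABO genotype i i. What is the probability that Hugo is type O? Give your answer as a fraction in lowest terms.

1/4

Hugo's mother's ABO genotype from I^A I^A × I^A i: 1/2 I^A I^A, 1/2 I^A i.
Crossing each possibility with the father i i and summing P(type O): 1/2·0 + 1/2·1/2 = 1/4.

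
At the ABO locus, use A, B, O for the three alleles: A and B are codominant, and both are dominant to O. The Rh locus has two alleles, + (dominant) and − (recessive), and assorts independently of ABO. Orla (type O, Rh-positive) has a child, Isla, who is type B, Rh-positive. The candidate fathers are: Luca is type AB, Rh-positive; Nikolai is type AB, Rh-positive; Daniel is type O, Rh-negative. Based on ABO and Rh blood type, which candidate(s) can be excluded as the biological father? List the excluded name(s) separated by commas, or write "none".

Daniel

A candidate is excluded only if no genotype consistent with his phenotype could produce a type B, Rh-positive child with a type O, Rh-positive mother.
Daniel (type O, Rh-): no genotype consistent with that phenotype can produce a type-B Rh+ child with a type-O mother.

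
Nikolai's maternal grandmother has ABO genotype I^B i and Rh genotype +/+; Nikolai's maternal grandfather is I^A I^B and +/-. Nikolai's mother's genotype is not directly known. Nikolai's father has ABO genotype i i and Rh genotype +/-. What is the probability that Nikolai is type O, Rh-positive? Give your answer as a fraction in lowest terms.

Nikolai's mother's ABO genotype from I^B i × I^A I^B: 1/4 I^A I^B, 1/4 I^A i, 1/4 I^B I^B, 1/4 I^B i.
Crossing each possibility with the father i i and summing P(type O): 1/4·0 + 1/4·1/2 + 1/4·0 + 1/4·1/2 = 1/4.
Similarly for Rh via the mother's Rh distribution: P(Rh+) = 7/8.
Independent loci: 1/4 × 7/8 = 7/32.

7/32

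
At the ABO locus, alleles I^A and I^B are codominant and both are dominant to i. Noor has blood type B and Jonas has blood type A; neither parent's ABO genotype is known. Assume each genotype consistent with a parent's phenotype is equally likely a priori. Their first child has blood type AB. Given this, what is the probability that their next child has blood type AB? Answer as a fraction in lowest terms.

Possible genotypes: Noor ∈ {I^B I^B, I^B i}; Jonas ∈ {I^A I^A, I^A i}.
Weight each parental genotype pair by prior × P(type-AB child):
  I^B I^B × I^A I^A: posterior weight 4/9; P(next child type AB) = 1.
  I^B I^B × I^A i: posterior weight 2/9; P(next child type AB) = 1/2.
  I^B i × I^A I^A: posterior weight 2/9; P(next child type AB) = 1/2.
  I^B i × I^A i: posterior weight 1/9; P(next child type AB) = 1/4.
Weighted sum = 25/36.

25/36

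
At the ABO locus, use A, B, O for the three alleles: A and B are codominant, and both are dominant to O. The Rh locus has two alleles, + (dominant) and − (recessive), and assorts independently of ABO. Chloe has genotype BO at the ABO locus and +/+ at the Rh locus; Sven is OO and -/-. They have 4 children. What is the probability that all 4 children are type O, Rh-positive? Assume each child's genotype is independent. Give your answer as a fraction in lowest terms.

1/16

ABO cross BO × OO → 1/2 O, 1/2 B.
Rh cross +/+ × -/- → 1 Rh+; so P(type O, Rh-positive) = 1/2 × 1 = 1/2 per child.
All 4 independent: (1/2)^4 = 1/16.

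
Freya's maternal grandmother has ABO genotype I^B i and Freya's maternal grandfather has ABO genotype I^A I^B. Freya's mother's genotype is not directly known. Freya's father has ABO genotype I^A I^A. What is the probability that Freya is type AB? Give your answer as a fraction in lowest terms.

1/2

Freya's mother's ABO genotype from I^B i × I^A I^B: 1/4 I^A I^B, 1/4 I^A i, 1/4 I^B I^B, 1/4 I^B i.
Crossing each possibility with the father I^A I^A and summing P(type AB): 1/4·1/2 + 1/4·0 + 1/4·1 + 1/4·1/2 = 1/2.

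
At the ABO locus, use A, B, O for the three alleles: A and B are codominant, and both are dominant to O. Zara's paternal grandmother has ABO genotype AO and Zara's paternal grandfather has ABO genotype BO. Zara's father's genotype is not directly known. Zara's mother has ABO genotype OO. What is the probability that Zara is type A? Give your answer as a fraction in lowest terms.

Zara's father's ABO genotype from AO × BO: 1/4 AB, 1/4 AO, 1/4 BO, 1/4 OO.
Crossing each possibility with the mother OO and summing P(type A): 1/4·1/2 + 1/4·1/2 + 1/4·0 + 1/4·0 = 1/4.

1/4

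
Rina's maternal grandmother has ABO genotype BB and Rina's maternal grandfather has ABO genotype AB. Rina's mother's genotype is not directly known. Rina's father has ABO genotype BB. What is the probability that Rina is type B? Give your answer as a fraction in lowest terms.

Rina's mother's ABO genotype from BB × AB: 1/2 AB, 1/2 BB.
Crossing each possibility with the father BB and summing P(type B): 1/2·1/2 + 1/2·1 = 3/4.

3/4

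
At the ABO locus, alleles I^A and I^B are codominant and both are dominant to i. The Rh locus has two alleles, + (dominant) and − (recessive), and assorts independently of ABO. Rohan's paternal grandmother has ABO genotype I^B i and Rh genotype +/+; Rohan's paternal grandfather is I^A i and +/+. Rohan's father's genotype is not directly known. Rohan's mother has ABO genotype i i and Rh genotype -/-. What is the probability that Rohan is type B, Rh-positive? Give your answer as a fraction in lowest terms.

1/4

Rohan's father's ABO genotype from I^B i × I^A i: 1/4 I^A I^B, 1/4 I^A i, 1/4 I^B i, 1/4 i i.
Crossing each possibility with the mother i i and summing P(type B): 1/4·1/2 + 1/4·0 + 1/4·1/2 + 1/4·0 = 1/4.
Similarly for Rh via the father's Rh distribution: P(Rh+) = 1.
Independent loci: 1/4 × 1 = 1/4.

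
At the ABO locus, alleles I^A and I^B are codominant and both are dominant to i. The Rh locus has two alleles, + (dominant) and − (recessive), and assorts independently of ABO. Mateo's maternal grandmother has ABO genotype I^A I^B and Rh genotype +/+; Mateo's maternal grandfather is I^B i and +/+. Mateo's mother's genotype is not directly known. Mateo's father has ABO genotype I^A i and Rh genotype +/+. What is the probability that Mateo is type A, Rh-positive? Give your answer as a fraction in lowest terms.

Mateo's mother's ABO genotype from I^A I^B × I^B i: 1/4 I^A I^B, 1/4 I^A i, 1/4 I^B I^B, 1/4 I^B i.
Crossing each possibility with the father I^A i and summing P(type A): 1/4·1/2 + 1/4·3/4 + 1/4·0 + 1/4·1/4 = 3/8.
Similarly for Rh via the mother's Rh distribution: P(Rh+) = 1.
Independent loci: 3/8 × 1 = 3/8.

3/8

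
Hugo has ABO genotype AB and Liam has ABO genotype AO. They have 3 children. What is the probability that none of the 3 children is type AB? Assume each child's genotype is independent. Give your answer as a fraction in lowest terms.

27/64

ABO cross AB × AO → 1/2 A, 1/4 B, 1/4 AB.
So P(type AB) = 1/4 per child.
P(not type AB) = 3/4 for one child; (3/4)^3 = 27/64.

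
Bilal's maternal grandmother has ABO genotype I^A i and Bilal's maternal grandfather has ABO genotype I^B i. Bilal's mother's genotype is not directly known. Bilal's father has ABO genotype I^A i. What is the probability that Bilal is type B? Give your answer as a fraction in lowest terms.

Bilal's mother's ABO genotype from I^A i × I^B i: 1/4 I^A I^B, 1/4 I^A i, 1/4 I^B i, 1/4 i i.
Crossing each possibility with the father I^A i and summing P(type B): 1/4·1/4 + 1/4·0 + 1/4·1/4 + 1/4·0 = 1/8.

1/8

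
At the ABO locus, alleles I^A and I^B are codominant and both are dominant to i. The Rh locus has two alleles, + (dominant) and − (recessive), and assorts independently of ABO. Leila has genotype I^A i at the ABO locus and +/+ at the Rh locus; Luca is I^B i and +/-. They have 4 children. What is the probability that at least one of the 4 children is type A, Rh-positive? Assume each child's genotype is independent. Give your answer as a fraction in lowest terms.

ABO cross I^A i × I^B i → 1/4 O, 1/4 A, 1/4 B, 1/4 AB.
Rh cross +/+ × +/- → 1 Rh+; so P(type A, Rh-positive) = 1/4 × 1 = 1/4 per child.
P(none) = (3/4)^4 = 81/256; P(at least one) = 1 − 81/256 = 175/256.

175/256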